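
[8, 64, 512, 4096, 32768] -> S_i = 8*8^i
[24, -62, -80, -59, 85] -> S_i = Random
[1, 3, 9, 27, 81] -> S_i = 1*3^i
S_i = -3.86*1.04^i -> [-3.86, -4.01, -4.17, -4.34, -4.52]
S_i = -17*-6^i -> [-17, 102, -612, 3672, -22032]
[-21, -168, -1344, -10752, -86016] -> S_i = -21*8^i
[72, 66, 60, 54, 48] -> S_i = 72 + -6*i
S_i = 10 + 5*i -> [10, 15, 20, 25, 30]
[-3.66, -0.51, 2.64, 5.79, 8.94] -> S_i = -3.66 + 3.15*i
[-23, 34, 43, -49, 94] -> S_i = Random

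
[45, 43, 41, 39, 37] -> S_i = 45 + -2*i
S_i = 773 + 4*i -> [773, 777, 781, 785, 789]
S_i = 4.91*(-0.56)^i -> [4.91, -2.75, 1.54, -0.86, 0.48]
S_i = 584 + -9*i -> [584, 575, 566, 557, 548]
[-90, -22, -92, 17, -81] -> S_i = Random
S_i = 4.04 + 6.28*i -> [4.04, 10.32, 16.6, 22.88, 29.16]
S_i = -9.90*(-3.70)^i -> [-9.9, 36.63, -135.53, 501.46, -1855.42]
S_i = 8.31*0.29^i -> [8.31, 2.41, 0.7, 0.2, 0.06]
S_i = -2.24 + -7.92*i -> [-2.24, -10.16, -18.08, -26.0, -33.92]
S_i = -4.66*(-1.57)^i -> [-4.66, 7.32, -11.49, 18.03, -28.31]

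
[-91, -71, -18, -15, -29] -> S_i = Random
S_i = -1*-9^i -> [-1, 9, -81, 729, -6561]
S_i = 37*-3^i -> [37, -111, 333, -999, 2997]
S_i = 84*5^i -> [84, 420, 2100, 10500, 52500]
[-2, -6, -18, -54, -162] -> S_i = -2*3^i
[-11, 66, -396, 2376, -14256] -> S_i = -11*-6^i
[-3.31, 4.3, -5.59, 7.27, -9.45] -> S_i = -3.31*(-1.30)^i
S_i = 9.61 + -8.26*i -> [9.61, 1.35, -6.91, -15.17, -23.43]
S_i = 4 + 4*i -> [4, 8, 12, 16, 20]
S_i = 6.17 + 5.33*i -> [6.17, 11.5, 16.83, 22.16, 27.49]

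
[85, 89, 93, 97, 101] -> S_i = 85 + 4*i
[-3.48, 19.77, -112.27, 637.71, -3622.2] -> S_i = -3.48*(-5.68)^i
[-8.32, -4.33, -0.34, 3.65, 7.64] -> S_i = -8.32 + 3.99*i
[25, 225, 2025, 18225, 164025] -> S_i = 25*9^i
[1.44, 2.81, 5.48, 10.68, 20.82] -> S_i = 1.44*1.95^i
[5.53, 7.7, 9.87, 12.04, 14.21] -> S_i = 5.53 + 2.17*i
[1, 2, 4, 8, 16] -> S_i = 1*2^i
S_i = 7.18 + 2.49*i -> [7.18, 9.67, 12.16, 14.65, 17.14]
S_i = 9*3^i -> [9, 27, 81, 243, 729]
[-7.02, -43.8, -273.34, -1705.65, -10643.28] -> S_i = -7.02*6.24^i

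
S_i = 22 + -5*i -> [22, 17, 12, 7, 2]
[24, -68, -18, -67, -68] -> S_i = Random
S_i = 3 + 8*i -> [3, 11, 19, 27, 35]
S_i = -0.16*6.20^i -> [-0.16, -0.99, -6.15, -38.13, -236.42]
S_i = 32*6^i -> [32, 192, 1152, 6912, 41472]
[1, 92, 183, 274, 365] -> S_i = 1 + 91*i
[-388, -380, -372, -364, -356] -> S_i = -388 + 8*i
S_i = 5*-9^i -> [5, -45, 405, -3645, 32805]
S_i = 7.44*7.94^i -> [7.44, 59.07, 469.04, 3724.21, 29570.25]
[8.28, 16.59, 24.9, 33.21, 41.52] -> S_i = 8.28 + 8.31*i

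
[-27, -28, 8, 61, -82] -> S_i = Random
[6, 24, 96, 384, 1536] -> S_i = 6*4^i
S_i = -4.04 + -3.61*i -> [-4.04, -7.65, -11.26, -14.87, -18.48]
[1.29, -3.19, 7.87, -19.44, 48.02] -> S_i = 1.29*(-2.47)^i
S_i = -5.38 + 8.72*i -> [-5.38, 3.34, 12.06, 20.78, 29.5]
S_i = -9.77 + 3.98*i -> [-9.77, -5.79, -1.81, 2.17, 6.15]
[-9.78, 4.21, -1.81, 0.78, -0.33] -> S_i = -9.78*(-0.43)^i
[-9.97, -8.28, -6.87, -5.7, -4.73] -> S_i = -9.97*0.83^i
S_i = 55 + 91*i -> [55, 146, 237, 328, 419]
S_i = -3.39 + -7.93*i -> [-3.39, -11.32, -19.25, -27.18, -35.11]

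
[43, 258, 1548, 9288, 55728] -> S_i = 43*6^i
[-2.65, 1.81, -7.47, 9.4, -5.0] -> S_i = Random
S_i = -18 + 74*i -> [-18, 56, 130, 204, 278]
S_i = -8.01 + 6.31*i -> [-8.01, -1.7, 4.61, 10.92, 17.23]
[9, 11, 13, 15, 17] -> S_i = 9 + 2*i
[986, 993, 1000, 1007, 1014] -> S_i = 986 + 7*i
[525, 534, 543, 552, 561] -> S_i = 525 + 9*i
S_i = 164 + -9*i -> [164, 155, 146, 137, 128]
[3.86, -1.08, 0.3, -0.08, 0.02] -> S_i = 3.86*(-0.28)^i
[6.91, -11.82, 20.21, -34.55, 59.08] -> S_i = 6.91*(-1.71)^i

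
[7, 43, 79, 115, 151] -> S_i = 7 + 36*i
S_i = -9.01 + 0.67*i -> [-9.01, -8.34, -7.67, -7.0, -6.33]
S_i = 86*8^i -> [86, 688, 5504, 44032, 352256]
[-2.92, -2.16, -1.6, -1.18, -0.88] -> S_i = -2.92*0.74^i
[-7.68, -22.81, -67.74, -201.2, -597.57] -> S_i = -7.68*2.97^i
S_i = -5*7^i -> [-5, -35, -245, -1715, -12005]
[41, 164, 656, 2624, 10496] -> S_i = 41*4^i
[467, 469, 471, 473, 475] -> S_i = 467 + 2*i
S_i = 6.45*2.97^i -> [6.45, 19.16, 56.89, 168.98, 501.86]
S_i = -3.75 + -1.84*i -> [-3.75, -5.59, -7.43, -9.27, -11.11]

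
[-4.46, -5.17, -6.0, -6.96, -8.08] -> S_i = -4.46*1.16^i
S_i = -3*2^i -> [-3, -6, -12, -24, -48]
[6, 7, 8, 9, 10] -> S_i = 6 + 1*i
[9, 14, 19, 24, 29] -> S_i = 9 + 5*i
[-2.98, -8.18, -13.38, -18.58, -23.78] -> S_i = -2.98 + -5.20*i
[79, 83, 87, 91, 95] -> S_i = 79 + 4*i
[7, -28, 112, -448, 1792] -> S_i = 7*-4^i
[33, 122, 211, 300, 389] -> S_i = 33 + 89*i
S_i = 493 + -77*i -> [493, 416, 339, 262, 185]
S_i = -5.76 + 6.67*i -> [-5.76, 0.91, 7.58, 14.25, 20.92]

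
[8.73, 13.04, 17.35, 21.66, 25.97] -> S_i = 8.73 + 4.31*i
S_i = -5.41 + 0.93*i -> [-5.41, -4.48, -3.55, -2.62, -1.69]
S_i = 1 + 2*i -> [1, 3, 5, 7, 9]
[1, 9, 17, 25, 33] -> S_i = 1 + 8*i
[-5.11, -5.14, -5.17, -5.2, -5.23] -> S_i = -5.11 + -0.03*i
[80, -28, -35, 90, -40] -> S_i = Random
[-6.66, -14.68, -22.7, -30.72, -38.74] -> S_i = -6.66 + -8.02*i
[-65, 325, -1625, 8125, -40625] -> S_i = -65*-5^i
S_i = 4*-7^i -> [4, -28, 196, -1372, 9604]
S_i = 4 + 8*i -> [4, 12, 20, 28, 36]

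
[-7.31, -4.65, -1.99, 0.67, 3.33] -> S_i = -7.31 + 2.66*i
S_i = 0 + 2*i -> [0, 2, 4, 6, 8]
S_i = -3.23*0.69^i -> [-3.23, -2.23, -1.54, -1.06, -0.73]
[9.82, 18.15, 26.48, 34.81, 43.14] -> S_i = 9.82 + 8.33*i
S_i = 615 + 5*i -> [615, 620, 625, 630, 635]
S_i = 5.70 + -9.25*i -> [5.7, -3.55, -12.8, -22.05, -31.3]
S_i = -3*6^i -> [-3, -18, -108, -648, -3888]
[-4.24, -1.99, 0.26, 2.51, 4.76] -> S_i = -4.24 + 2.25*i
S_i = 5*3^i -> [5, 15, 45, 135, 405]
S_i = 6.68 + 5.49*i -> [6.68, 12.17, 17.66, 23.15, 28.64]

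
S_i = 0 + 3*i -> [0, 3, 6, 9, 12]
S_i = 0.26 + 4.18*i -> [0.26, 4.44, 8.62, 12.8, 16.98]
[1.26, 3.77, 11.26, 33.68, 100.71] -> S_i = 1.26*2.99^i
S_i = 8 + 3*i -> [8, 11, 14, 17, 20]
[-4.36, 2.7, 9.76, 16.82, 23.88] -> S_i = -4.36 + 7.06*i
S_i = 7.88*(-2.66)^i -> [7.88, -20.96, 55.76, -148.31, 394.51]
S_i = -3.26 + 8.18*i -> [-3.26, 4.92, 13.1, 21.28, 29.46]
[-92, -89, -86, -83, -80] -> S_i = -92 + 3*i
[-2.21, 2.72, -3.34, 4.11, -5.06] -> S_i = -2.21*(-1.23)^i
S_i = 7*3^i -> [7, 21, 63, 189, 567]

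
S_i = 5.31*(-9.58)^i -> [5.31, -50.87, 487.33, -4668.65, 44725.64]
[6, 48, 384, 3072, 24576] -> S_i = 6*8^i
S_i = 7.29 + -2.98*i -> [7.29, 4.31, 1.33, -1.65, -4.63]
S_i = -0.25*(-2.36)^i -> [-0.25, 0.59, -1.39, 3.29, -7.76]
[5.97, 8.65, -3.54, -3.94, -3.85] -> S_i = Random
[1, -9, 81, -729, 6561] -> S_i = 1*-9^i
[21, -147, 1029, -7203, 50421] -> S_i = 21*-7^i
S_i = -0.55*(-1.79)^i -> [-0.55, 0.98, -1.76, 3.15, -5.65]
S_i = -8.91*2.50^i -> [-8.91, -22.28, -55.69, -139.22, -348.05]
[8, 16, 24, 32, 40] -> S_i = 8 + 8*i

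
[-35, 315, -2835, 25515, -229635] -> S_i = -35*-9^i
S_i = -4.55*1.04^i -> [-4.55, -4.73, -4.92, -5.12, -5.32]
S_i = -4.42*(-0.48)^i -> [-4.42, 2.12, -1.02, 0.49, -0.23]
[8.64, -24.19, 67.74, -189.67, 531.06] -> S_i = 8.64*(-2.80)^i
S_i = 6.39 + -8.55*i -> [6.39, -2.16, -10.71, -19.26, -27.81]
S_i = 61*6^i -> [61, 366, 2196, 13176, 79056]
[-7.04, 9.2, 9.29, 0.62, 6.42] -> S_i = Random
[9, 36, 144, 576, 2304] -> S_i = 9*4^i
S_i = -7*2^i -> [-7, -14, -28, -56, -112]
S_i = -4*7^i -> [-4, -28, -196, -1372, -9604]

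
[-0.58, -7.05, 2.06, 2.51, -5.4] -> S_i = Random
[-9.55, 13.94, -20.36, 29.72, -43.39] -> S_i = -9.55*(-1.46)^i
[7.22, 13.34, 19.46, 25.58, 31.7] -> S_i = 7.22 + 6.12*i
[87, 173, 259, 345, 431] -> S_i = 87 + 86*i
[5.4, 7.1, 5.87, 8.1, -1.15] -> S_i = Random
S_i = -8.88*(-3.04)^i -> [-8.88, 27.0, -82.07, 249.48, -758.42]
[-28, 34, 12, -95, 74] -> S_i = Random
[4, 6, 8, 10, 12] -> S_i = 4 + 2*i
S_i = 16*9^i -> [16, 144, 1296, 11664, 104976]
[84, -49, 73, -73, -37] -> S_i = Random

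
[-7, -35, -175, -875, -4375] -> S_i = -7*5^i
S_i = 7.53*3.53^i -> [7.53, 26.58, 93.83, 331.22, 1169.21]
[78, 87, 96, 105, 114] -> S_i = 78 + 9*i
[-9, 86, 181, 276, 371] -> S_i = -9 + 95*i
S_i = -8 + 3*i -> [-8, -5, -2, 1, 4]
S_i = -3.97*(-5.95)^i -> [-3.97, 23.62, -140.55, 836.26, -4975.75]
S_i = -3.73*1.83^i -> [-3.73, -6.83, -12.49, -22.86, -41.83]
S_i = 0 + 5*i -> [0, 5, 10, 15, 20]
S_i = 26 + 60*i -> [26, 86, 146, 206, 266]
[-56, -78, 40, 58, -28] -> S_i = Random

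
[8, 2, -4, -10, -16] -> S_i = 8 + -6*i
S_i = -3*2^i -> [-3, -6, -12, -24, -48]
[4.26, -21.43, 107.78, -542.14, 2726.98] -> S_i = 4.26*(-5.03)^i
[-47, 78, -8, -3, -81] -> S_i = Random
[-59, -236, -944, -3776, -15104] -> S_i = -59*4^i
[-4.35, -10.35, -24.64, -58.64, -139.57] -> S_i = -4.35*2.38^i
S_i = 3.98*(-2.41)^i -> [3.98, -9.59, 23.12, -55.71, 134.26]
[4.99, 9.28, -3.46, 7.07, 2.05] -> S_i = Random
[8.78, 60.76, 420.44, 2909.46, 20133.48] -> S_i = 8.78*6.92^i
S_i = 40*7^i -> [40, 280, 1960, 13720, 96040]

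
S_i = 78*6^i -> [78, 468, 2808, 16848, 101088]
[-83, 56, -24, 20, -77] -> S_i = Random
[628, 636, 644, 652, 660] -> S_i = 628 + 8*i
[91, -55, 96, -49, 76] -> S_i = Random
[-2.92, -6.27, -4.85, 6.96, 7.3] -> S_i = Random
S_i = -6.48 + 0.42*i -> [-6.48, -6.06, -5.64, -5.22, -4.8]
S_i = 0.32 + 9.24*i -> [0.32, 9.56, 18.8, 28.04, 37.28]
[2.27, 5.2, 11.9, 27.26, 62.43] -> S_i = 2.27*2.29^i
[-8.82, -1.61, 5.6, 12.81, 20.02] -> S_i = -8.82 + 7.21*i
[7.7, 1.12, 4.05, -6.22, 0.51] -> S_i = Random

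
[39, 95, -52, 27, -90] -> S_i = Random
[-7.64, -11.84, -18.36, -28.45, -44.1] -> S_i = -7.64*1.55^i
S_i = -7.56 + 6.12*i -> [-7.56, -1.44, 4.68, 10.8, 16.92]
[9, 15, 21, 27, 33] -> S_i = 9 + 6*i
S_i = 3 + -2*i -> [3, 1, -1, -3, -5]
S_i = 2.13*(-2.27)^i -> [2.13, -4.84, 10.98, -24.91, 56.56]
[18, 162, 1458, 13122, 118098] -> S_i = 18*9^i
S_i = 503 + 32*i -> [503, 535, 567, 599, 631]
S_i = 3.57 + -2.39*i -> [3.57, 1.18, -1.21, -3.6, -5.99]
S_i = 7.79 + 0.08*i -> [7.79, 7.87, 7.95, 8.03, 8.11]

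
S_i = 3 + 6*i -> [3, 9, 15, 21, 27]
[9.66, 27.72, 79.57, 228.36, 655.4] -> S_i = 9.66*2.87^i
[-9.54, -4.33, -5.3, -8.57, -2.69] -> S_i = Random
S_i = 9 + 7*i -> [9, 16, 23, 30, 37]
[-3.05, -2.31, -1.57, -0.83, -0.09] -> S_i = -3.05 + 0.74*i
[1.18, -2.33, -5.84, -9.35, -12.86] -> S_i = 1.18 + -3.51*i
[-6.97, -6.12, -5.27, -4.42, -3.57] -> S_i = -6.97 + 0.85*i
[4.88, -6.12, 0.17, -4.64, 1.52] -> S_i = Random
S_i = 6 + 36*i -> [6, 42, 78, 114, 150]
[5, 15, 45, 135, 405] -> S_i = 5*3^i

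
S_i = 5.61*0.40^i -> [5.61, 2.24, 0.9, 0.36, 0.14]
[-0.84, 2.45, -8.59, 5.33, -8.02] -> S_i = Random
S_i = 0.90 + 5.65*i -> [0.9, 6.55, 12.2, 17.85, 23.5]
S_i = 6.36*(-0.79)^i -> [6.36, -5.02, 3.97, -3.14, 2.48]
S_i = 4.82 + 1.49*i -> [4.82, 6.31, 7.8, 9.29, 10.78]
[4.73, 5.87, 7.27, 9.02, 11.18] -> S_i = 4.73*1.24^i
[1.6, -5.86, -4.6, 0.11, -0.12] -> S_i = Random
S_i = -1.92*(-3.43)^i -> [-1.92, 6.59, -22.59, 77.48, -265.75]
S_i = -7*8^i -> [-7, -56, -448, -3584, -28672]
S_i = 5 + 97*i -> [5, 102, 199, 296, 393]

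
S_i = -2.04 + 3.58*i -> [-2.04, 1.54, 5.12, 8.7, 12.28]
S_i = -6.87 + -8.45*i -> [-6.87, -15.32, -23.77, -32.22, -40.67]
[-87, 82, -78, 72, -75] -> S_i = Random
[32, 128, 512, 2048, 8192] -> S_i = 32*4^i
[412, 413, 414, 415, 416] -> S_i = 412 + 1*i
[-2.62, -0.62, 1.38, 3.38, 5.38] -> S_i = -2.62 + 2.00*i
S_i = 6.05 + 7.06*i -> [6.05, 13.11, 20.17, 27.23, 34.29]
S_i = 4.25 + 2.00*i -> [4.25, 6.25, 8.25, 10.25, 12.25]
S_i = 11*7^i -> [11, 77, 539, 3773, 26411]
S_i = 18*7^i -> [18, 126, 882, 6174, 43218]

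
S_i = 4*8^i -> [4, 32, 256, 2048, 16384]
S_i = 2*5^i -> [2, 10, 50, 250, 1250]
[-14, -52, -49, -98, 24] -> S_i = Random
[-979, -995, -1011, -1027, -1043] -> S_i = -979 + -16*i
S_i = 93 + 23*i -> [93, 116, 139, 162, 185]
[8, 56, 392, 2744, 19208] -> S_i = 8*7^i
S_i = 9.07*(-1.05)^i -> [9.07, -9.52, 10.0, -10.5, 11.02]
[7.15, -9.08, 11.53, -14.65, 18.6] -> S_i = 7.15*(-1.27)^i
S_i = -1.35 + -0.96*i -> [-1.35, -2.31, -3.27, -4.23, -5.19]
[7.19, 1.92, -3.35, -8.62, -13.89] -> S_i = 7.19 + -5.27*i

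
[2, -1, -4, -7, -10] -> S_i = 2 + -3*i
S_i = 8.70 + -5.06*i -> [8.7, 3.64, -1.42, -6.48, -11.54]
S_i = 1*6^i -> [1, 6, 36, 216, 1296]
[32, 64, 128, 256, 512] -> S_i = 32*2^i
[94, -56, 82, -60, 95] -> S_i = Random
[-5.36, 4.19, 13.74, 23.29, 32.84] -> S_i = -5.36 + 9.55*i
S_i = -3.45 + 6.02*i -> [-3.45, 2.57, 8.59, 14.61, 20.63]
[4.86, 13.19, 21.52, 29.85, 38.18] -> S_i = 4.86 + 8.33*i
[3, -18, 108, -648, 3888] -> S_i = 3*-6^i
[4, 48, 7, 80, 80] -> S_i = Random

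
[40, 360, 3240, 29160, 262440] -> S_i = 40*9^i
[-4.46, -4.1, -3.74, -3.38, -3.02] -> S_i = -4.46 + 0.36*i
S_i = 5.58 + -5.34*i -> [5.58, 0.24, -5.1, -10.44, -15.78]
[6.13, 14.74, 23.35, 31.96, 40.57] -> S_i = 6.13 + 8.61*i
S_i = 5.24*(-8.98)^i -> [5.24, -47.06, 422.56, -3794.55, 34075.06]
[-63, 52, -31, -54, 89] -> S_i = Random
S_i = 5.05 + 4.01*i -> [5.05, 9.06, 13.07, 17.08, 21.09]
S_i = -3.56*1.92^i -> [-3.56, -6.84, -13.12, -25.2, -48.38]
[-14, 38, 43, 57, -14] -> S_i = Random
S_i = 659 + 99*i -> [659, 758, 857, 956, 1055]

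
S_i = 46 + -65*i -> [46, -19, -84, -149, -214]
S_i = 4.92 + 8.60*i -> [4.92, 13.52, 22.12, 30.72, 39.32]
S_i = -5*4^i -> [-5, -20, -80, -320, -1280]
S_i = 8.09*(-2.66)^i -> [8.09, -21.52, 57.24, -152.26, 405.02]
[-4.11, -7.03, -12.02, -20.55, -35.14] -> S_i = -4.11*1.71^i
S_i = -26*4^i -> [-26, -104, -416, -1664, -6656]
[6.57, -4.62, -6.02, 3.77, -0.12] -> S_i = Random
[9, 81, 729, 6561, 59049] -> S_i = 9*9^i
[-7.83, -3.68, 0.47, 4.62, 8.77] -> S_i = -7.83 + 4.15*i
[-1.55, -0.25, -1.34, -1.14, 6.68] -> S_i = Random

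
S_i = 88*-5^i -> [88, -440, 2200, -11000, 55000]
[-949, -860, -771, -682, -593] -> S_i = -949 + 89*i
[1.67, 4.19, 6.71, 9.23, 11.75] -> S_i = 1.67 + 2.52*i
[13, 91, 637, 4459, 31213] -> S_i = 13*7^i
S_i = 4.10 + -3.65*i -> [4.1, 0.45, -3.2, -6.85, -10.5]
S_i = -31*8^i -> [-31, -248, -1984, -15872, -126976]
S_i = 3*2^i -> [3, 6, 12, 24, 48]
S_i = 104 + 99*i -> [104, 203, 302, 401, 500]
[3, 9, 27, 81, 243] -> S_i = 3*3^i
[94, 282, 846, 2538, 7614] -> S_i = 94*3^i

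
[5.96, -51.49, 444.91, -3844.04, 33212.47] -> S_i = 5.96*(-8.64)^i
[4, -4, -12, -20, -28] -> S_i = 4 + -8*i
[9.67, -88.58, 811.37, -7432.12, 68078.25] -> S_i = 9.67*(-9.16)^i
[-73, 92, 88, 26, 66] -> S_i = Random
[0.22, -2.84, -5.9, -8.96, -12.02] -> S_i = 0.22 + -3.06*i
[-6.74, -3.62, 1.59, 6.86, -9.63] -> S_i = Random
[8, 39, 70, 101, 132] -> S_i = 8 + 31*i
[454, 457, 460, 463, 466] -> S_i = 454 + 3*i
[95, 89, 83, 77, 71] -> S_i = 95 + -6*i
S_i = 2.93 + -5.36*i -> [2.93, -2.43, -7.79, -13.15, -18.51]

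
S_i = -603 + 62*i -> [-603, -541, -479, -417, -355]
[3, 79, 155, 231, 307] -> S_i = 3 + 76*i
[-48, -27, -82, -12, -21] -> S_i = Random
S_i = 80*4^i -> [80, 320, 1280, 5120, 20480]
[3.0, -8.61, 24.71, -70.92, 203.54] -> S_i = 3.00*(-2.87)^i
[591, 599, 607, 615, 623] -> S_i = 591 + 8*i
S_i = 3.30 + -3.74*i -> [3.3, -0.44, -4.18, -7.92, -11.66]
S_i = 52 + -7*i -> [52, 45, 38, 31, 24]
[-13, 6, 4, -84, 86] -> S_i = Random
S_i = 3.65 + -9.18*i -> [3.65, -5.53, -14.71, -23.89, -33.07]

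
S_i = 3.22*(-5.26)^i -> [3.22, -16.94, 89.09, -468.61, 2464.9]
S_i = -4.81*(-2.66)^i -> [-4.81, 12.79, -34.03, 90.53, -240.81]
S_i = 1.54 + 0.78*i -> [1.54, 2.32, 3.1, 3.88, 4.66]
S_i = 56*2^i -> [56, 112, 224, 448, 896]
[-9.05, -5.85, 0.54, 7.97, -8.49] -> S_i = Random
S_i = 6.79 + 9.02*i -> [6.79, 15.81, 24.83, 33.85, 42.87]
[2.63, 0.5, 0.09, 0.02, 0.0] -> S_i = 2.63*0.19^i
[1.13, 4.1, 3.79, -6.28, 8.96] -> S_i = Random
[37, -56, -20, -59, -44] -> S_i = Random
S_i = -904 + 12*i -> [-904, -892, -880, -868, -856]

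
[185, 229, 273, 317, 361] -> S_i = 185 + 44*i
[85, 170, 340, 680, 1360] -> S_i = 85*2^i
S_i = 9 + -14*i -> [9, -5, -19, -33, -47]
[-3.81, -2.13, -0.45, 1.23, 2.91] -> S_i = -3.81 + 1.68*i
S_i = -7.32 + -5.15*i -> [-7.32, -12.47, -17.62, -22.77, -27.92]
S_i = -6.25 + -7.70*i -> [-6.25, -13.95, -21.65, -29.35, -37.05]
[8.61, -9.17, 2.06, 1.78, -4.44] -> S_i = Random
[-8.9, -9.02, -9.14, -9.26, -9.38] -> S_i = -8.90 + -0.12*i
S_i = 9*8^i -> [9, 72, 576, 4608, 36864]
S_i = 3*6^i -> [3, 18, 108, 648, 3888]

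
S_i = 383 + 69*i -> [383, 452, 521, 590, 659]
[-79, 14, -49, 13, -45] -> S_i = Random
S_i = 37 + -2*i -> [37, 35, 33, 31, 29]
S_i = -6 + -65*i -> [-6, -71, -136, -201, -266]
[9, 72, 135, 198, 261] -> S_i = 9 + 63*i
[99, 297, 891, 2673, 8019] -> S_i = 99*3^i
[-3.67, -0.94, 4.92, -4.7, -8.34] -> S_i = Random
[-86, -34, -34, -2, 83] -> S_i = Random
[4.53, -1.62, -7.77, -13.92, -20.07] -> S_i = 4.53 + -6.15*i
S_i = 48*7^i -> [48, 336, 2352, 16464, 115248]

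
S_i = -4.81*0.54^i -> [-4.81, -2.6, -1.4, -0.76, -0.41]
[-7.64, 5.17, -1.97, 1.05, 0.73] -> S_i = Random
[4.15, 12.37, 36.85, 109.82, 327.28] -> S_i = 4.15*2.98^i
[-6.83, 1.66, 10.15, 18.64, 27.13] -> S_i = -6.83 + 8.49*i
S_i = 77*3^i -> [77, 231, 693, 2079, 6237]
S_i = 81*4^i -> [81, 324, 1296, 5184, 20736]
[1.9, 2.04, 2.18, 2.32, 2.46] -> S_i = 1.90 + 0.14*i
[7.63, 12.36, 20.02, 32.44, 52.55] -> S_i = 7.63*1.62^i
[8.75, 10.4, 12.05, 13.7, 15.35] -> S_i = 8.75 + 1.65*i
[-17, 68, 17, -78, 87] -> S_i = Random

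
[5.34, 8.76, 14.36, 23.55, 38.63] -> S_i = 5.34*1.64^i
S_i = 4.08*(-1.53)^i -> [4.08, -6.24, 9.55, -14.61, 22.36]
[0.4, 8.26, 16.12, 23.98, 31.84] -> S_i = 0.40 + 7.86*i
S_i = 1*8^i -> [1, 8, 64, 512, 4096]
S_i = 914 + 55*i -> [914, 969, 1024, 1079, 1134]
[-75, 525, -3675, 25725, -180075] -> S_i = -75*-7^i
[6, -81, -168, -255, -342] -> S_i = 6 + -87*i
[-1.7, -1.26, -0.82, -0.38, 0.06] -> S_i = -1.70 + 0.44*i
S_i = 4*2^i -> [4, 8, 16, 32, 64]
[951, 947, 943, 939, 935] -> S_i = 951 + -4*i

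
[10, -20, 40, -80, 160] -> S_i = 10*-2^i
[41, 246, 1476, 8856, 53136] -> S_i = 41*6^i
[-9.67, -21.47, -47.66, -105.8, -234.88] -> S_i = -9.67*2.22^i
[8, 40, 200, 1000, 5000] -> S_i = 8*5^i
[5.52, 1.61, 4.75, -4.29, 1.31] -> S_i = Random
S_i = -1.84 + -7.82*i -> [-1.84, -9.66, -17.48, -25.3, -33.12]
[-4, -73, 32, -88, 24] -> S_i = Random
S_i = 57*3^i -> [57, 171, 513, 1539, 4617]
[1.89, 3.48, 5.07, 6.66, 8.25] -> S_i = 1.89 + 1.59*i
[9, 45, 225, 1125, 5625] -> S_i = 9*5^i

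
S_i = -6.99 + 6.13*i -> [-6.99, -0.86, 5.27, 11.4, 17.53]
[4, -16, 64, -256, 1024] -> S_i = 4*-4^i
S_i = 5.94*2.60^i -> [5.94, 15.44, 40.15, 104.4, 271.44]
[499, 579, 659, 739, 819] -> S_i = 499 + 80*i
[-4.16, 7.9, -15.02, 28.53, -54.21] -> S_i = -4.16*(-1.90)^i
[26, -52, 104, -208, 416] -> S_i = 26*-2^i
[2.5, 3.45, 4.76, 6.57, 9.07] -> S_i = 2.50*1.38^i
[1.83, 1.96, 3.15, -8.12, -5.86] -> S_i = Random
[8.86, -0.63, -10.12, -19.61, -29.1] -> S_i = 8.86 + -9.49*i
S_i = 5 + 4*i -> [5, 9, 13, 17, 21]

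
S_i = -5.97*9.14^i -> [-5.97, -54.57, -498.73, -4558.41, -41663.82]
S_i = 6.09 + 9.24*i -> [6.09, 15.33, 24.57, 33.81, 43.05]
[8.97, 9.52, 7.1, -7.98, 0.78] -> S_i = Random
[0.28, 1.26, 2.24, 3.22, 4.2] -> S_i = 0.28 + 0.98*i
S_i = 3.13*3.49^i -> [3.13, 10.92, 38.12, 133.05, 464.35]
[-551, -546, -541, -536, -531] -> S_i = -551 + 5*i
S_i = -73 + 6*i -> [-73, -67, -61, -55, -49]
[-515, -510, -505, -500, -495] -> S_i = -515 + 5*i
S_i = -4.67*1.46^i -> [-4.67, -6.82, -9.95, -14.53, -21.22]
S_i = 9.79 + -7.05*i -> [9.79, 2.74, -4.31, -11.36, -18.41]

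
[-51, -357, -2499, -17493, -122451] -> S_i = -51*7^i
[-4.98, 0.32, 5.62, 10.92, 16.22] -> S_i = -4.98 + 5.30*i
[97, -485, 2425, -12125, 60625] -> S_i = 97*-5^i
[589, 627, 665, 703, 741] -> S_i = 589 + 38*i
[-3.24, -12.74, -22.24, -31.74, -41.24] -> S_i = -3.24 + -9.50*i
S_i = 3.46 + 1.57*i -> [3.46, 5.03, 6.6, 8.17, 9.74]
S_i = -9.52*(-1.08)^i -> [-9.52, 10.28, -11.1, 11.99, -12.95]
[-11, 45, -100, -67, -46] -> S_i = Random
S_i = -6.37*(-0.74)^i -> [-6.37, 4.71, -3.49, 2.58, -1.91]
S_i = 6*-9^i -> [6, -54, 486, -4374, 39366]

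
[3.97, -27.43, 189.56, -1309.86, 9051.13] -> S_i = 3.97*(-6.91)^i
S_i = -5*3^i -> [-5, -15, -45, -135, -405]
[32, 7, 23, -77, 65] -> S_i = Random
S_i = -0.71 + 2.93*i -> [-0.71, 2.22, 5.15, 8.08, 11.01]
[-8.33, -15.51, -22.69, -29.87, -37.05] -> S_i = -8.33 + -7.18*i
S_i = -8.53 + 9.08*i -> [-8.53, 0.55, 9.63, 18.71, 27.79]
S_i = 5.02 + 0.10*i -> [5.02, 5.12, 5.22, 5.32, 5.42]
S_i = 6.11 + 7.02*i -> [6.11, 13.13, 20.15, 27.17, 34.19]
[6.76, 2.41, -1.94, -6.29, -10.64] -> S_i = 6.76 + -4.35*i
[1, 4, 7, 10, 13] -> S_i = 1 + 3*i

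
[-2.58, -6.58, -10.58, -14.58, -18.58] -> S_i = -2.58 + -4.00*i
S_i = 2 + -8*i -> [2, -6, -14, -22, -30]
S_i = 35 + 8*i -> [35, 43, 51, 59, 67]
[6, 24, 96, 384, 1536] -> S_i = 6*4^i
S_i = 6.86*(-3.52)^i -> [6.86, -24.15, 85.0, -299.19, 1053.16]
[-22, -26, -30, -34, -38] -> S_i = -22 + -4*i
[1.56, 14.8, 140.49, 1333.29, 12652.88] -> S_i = 1.56*9.49^i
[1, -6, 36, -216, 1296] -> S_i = 1*-6^i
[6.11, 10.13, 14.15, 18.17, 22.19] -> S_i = 6.11 + 4.02*i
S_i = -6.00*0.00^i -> [-6.0, -0.0, -0.0, -0.0, -0.0]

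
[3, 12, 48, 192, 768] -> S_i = 3*4^i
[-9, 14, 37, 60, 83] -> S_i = -9 + 23*i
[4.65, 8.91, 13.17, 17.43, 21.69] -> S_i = 4.65 + 4.26*i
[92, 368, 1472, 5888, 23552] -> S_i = 92*4^i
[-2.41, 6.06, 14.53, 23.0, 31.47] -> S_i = -2.41 + 8.47*i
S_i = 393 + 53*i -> [393, 446, 499, 552, 605]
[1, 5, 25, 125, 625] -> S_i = 1*5^i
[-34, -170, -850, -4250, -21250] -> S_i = -34*5^i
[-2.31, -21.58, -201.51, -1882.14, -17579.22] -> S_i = -2.31*9.34^i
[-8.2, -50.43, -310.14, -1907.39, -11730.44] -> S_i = -8.20*6.15^i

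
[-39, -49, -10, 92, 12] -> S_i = Random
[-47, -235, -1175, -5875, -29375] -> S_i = -47*5^i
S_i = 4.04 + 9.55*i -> [4.04, 13.59, 23.14, 32.69, 42.24]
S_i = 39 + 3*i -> [39, 42, 45, 48, 51]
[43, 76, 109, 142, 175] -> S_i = 43 + 33*i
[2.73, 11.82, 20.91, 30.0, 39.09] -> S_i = 2.73 + 9.09*i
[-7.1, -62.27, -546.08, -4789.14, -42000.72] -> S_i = -7.10*8.77^i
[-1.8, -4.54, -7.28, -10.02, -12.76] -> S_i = -1.80 + -2.74*i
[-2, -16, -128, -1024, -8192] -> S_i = -2*8^i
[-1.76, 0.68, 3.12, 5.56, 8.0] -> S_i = -1.76 + 2.44*i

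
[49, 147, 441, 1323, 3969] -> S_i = 49*3^i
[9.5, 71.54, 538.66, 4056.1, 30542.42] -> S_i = 9.50*7.53^i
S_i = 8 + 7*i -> [8, 15, 22, 29, 36]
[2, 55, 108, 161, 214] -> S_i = 2 + 53*i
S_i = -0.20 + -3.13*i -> [-0.2, -3.33, -6.46, -9.59, -12.72]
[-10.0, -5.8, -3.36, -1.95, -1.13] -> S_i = -10.00*0.58^i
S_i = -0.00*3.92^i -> [-0.0, -0.0, -0.0, -0.0, -0.0]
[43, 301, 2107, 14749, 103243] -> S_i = 43*7^i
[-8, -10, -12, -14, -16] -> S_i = -8 + -2*i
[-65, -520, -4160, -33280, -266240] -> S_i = -65*8^i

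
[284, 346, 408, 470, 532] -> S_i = 284 + 62*i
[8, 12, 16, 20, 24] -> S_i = 8 + 4*i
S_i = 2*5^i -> [2, 10, 50, 250, 1250]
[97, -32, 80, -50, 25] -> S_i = Random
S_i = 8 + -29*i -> [8, -21, -50, -79, -108]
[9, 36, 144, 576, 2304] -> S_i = 9*4^i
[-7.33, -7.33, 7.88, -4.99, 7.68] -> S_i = Random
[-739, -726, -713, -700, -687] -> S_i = -739 + 13*i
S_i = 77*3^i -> [77, 231, 693, 2079, 6237]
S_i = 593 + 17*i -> [593, 610, 627, 644, 661]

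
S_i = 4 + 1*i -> [4, 5, 6, 7, 8]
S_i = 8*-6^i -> [8, -48, 288, -1728, 10368]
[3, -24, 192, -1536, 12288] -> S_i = 3*-8^i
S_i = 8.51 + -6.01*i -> [8.51, 2.5, -3.51, -9.52, -15.53]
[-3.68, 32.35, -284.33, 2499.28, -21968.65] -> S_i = -3.68*(-8.79)^i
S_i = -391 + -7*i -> [-391, -398, -405, -412, -419]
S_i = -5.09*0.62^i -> [-5.09, -3.16, -1.96, -1.21, -0.75]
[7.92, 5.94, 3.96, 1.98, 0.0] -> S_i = 7.92 + -1.98*i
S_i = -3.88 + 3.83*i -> [-3.88, -0.05, 3.78, 7.61, 11.44]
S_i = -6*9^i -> [-6, -54, -486, -4374, -39366]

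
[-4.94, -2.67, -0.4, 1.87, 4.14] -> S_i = -4.94 + 2.27*i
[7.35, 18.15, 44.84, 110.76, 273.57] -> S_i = 7.35*2.47^i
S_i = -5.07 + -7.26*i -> [-5.07, -12.33, -19.59, -26.85, -34.11]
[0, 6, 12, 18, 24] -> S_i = 0 + 6*i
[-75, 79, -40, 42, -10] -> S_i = Random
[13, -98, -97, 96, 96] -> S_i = Random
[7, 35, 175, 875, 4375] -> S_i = 7*5^i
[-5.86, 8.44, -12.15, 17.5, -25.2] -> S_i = -5.86*(-1.44)^i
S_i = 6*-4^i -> [6, -24, 96, -384, 1536]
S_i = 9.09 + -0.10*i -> [9.09, 8.99, 8.89, 8.79, 8.69]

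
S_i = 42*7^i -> [42, 294, 2058, 14406, 100842]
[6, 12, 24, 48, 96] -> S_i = 6*2^i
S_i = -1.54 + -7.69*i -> [-1.54, -9.23, -16.92, -24.61, -32.3]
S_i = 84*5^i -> [84, 420, 2100, 10500, 52500]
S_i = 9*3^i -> [9, 27, 81, 243, 729]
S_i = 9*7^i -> [9, 63, 441, 3087, 21609]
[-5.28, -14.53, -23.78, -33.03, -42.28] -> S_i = -5.28 + -9.25*i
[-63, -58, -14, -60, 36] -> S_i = Random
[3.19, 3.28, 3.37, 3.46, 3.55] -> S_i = 3.19 + 0.09*i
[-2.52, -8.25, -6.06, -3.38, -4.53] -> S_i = Random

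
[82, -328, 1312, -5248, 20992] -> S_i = 82*-4^i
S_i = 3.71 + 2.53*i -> [3.71, 6.24, 8.77, 11.3, 13.83]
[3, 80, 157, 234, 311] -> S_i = 3 + 77*i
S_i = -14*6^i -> [-14, -84, -504, -3024, -18144]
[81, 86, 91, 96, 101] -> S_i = 81 + 5*i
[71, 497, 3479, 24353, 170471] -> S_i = 71*7^i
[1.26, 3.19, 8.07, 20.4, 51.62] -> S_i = 1.26*2.53^i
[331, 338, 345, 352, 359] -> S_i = 331 + 7*i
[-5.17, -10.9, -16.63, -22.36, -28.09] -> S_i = -5.17 + -5.73*i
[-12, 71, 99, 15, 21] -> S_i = Random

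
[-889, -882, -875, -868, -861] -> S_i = -889 + 7*i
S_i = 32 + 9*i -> [32, 41, 50, 59, 68]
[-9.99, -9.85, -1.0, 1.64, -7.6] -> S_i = Random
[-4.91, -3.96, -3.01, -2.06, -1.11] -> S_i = -4.91 + 0.95*i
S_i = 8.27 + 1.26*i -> [8.27, 9.53, 10.79, 12.05, 13.31]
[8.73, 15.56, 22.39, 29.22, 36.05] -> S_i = 8.73 + 6.83*i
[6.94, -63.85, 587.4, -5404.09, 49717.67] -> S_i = 6.94*(-9.20)^i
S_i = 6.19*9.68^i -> [6.19, 59.92, 580.02, 5614.57, 54349.07]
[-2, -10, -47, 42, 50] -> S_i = Random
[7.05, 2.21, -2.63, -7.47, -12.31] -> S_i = 7.05 + -4.84*i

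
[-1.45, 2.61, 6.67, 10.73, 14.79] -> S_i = -1.45 + 4.06*i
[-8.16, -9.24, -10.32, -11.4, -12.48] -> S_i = -8.16 + -1.08*i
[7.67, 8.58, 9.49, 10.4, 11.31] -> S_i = 7.67 + 0.91*i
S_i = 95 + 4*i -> [95, 99, 103, 107, 111]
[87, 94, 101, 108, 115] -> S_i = 87 + 7*i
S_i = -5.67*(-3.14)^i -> [-5.67, 17.8, -55.9, 175.54, -551.19]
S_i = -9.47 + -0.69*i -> [-9.47, -10.16, -10.85, -11.54, -12.23]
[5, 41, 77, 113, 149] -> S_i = 5 + 36*i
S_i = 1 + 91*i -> [1, 92, 183, 274, 365]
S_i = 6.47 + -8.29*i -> [6.47, -1.82, -10.11, -18.4, -26.69]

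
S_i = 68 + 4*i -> [68, 72, 76, 80, 84]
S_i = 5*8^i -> [5, 40, 320, 2560, 20480]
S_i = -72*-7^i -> [-72, 504, -3528, 24696, -172872]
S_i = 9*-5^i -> [9, -45, 225, -1125, 5625]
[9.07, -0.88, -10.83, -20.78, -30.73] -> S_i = 9.07 + -9.95*i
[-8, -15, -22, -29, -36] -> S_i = -8 + -7*i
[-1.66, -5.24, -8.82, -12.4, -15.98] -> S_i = -1.66 + -3.58*i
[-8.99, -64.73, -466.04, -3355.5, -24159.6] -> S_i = -8.99*7.20^i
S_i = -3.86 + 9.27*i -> [-3.86, 5.41, 14.68, 23.95, 33.22]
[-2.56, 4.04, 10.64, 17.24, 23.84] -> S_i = -2.56 + 6.60*i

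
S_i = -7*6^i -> [-7, -42, -252, -1512, -9072]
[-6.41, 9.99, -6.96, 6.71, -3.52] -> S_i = Random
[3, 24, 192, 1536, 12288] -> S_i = 3*8^i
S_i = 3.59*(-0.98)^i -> [3.59, -3.52, 3.45, -3.38, 3.31]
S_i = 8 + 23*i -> [8, 31, 54, 77, 100]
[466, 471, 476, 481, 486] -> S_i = 466 + 5*i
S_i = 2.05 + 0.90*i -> [2.05, 2.95, 3.85, 4.75, 5.65]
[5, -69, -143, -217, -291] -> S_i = 5 + -74*i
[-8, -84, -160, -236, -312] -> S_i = -8 + -76*i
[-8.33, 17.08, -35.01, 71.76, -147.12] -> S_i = -8.33*(-2.05)^i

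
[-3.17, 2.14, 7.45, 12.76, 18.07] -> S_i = -3.17 + 5.31*i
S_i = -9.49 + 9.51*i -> [-9.49, 0.02, 9.53, 19.04, 28.55]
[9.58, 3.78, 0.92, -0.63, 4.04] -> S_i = Random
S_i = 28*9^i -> [28, 252, 2268, 20412, 183708]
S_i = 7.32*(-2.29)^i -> [7.32, -16.76, 38.39, -87.91, 201.3]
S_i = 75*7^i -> [75, 525, 3675, 25725, 180075]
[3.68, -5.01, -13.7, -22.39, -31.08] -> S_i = 3.68 + -8.69*i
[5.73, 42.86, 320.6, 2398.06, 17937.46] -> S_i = 5.73*7.48^i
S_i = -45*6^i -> [-45, -270, -1620, -9720, -58320]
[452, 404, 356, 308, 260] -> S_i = 452 + -48*i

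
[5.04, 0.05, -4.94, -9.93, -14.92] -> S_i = 5.04 + -4.99*i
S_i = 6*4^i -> [6, 24, 96, 384, 1536]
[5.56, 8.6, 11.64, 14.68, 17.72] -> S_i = 5.56 + 3.04*i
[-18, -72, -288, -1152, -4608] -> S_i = -18*4^i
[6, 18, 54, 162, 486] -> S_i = 6*3^i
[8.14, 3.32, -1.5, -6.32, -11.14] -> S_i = 8.14 + -4.82*i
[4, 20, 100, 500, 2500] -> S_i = 4*5^i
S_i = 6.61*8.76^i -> [6.61, 57.9, 507.24, 4443.38, 38924.04]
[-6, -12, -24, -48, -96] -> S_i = -6*2^i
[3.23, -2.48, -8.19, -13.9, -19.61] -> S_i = 3.23 + -5.71*i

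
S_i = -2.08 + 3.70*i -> [-2.08, 1.62, 5.32, 9.02, 12.72]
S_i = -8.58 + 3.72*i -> [-8.58, -4.86, -1.14, 2.58, 6.3]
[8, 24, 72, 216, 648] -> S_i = 8*3^i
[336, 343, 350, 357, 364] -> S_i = 336 + 7*i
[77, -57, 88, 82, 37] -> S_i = Random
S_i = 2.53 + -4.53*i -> [2.53, -2.0, -6.53, -11.06, -15.59]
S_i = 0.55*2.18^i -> [0.55, 1.2, 2.61, 5.7, 12.42]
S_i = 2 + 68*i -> [2, 70, 138, 206, 274]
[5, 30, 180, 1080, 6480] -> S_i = 5*6^i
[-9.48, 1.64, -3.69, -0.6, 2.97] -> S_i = Random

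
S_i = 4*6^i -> [4, 24, 144, 864, 5184]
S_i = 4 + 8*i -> [4, 12, 20, 28, 36]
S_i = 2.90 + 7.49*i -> [2.9, 10.39, 17.88, 25.37, 32.86]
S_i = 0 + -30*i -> [0, -30, -60, -90, -120]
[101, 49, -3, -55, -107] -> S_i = 101 + -52*i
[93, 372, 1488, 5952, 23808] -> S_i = 93*4^i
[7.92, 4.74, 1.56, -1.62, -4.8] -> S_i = 7.92 + -3.18*i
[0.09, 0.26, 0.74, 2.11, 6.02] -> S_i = 0.09*2.86^i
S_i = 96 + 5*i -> [96, 101, 106, 111, 116]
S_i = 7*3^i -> [7, 21, 63, 189, 567]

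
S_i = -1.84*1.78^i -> [-1.84, -3.28, -5.83, -10.38, -18.47]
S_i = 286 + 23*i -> [286, 309, 332, 355, 378]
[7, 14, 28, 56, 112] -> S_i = 7*2^i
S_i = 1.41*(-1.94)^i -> [1.41, -2.74, 5.31, -10.29, 19.97]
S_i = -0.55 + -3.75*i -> [-0.55, -4.3, -8.05, -11.8, -15.55]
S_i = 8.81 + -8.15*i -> [8.81, 0.66, -7.49, -15.64, -23.79]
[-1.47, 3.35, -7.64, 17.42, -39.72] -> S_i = -1.47*(-2.28)^i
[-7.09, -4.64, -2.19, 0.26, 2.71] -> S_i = -7.09 + 2.45*i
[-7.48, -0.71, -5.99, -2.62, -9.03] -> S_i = Random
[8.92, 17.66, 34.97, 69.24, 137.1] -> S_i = 8.92*1.98^i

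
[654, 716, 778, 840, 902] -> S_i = 654 + 62*i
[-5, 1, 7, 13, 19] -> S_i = -5 + 6*i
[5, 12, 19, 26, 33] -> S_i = 5 + 7*i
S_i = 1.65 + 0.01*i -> [1.65, 1.66, 1.67, 1.68, 1.69]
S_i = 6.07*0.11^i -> [6.07, 0.67, 0.07, 0.01, 0.0]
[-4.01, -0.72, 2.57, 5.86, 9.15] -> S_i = -4.01 + 3.29*i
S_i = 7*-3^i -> [7, -21, 63, -189, 567]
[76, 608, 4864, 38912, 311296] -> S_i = 76*8^i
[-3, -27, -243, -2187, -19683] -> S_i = -3*9^i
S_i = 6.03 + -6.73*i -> [6.03, -0.7, -7.43, -14.16, -20.89]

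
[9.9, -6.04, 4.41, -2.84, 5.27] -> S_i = Random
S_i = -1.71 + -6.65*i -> [-1.71, -8.36, -15.01, -21.66, -28.31]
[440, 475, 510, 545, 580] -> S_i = 440 + 35*i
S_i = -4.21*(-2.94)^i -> [-4.21, 12.38, -36.39, 106.99, -314.54]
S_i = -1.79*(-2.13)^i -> [-1.79, 3.81, -8.12, 17.3, -36.84]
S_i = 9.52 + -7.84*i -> [9.52, 1.68, -6.16, -14.0, -21.84]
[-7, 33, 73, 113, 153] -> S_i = -7 + 40*i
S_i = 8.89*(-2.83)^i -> [8.89, -25.16, 71.2, -201.49, 570.23]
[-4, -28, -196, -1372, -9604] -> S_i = -4*7^i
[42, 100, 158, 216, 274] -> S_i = 42 + 58*i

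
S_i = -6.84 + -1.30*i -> [-6.84, -8.14, -9.44, -10.74, -12.04]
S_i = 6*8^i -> [6, 48, 384, 3072, 24576]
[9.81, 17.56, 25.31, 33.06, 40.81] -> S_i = 9.81 + 7.75*i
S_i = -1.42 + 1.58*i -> [-1.42, 0.16, 1.74, 3.32, 4.9]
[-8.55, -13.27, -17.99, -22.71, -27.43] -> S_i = -8.55 + -4.72*i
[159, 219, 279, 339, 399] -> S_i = 159 + 60*i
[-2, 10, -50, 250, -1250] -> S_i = -2*-5^i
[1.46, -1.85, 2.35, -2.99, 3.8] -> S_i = 1.46*(-1.27)^i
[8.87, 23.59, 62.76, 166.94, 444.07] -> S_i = 8.87*2.66^i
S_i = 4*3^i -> [4, 12, 36, 108, 324]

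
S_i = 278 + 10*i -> [278, 288, 298, 308, 318]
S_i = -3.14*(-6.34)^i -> [-3.14, 19.91, -126.21, 800.2, -5073.25]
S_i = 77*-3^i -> [77, -231, 693, -2079, 6237]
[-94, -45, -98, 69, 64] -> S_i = Random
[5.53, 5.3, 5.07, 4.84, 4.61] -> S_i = 5.53 + -0.23*i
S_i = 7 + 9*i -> [7, 16, 25, 34, 43]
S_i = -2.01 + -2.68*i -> [-2.01, -4.69, -7.37, -10.05, -12.73]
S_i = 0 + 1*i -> [0, 1, 2, 3, 4]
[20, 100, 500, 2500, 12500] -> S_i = 20*5^i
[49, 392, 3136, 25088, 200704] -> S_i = 49*8^i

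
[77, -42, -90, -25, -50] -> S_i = Random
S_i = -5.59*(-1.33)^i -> [-5.59, 7.43, -9.89, 13.15, -17.49]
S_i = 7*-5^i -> [7, -35, 175, -875, 4375]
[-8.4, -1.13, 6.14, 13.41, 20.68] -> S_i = -8.40 + 7.27*i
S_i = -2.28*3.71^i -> [-2.28, -8.46, -31.38, -116.43, -431.95]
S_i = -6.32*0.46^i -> [-6.32, -2.91, -1.34, -0.62, -0.28]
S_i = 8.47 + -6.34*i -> [8.47, 2.13, -4.21, -10.55, -16.89]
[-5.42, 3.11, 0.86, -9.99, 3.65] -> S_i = Random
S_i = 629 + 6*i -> [629, 635, 641, 647, 653]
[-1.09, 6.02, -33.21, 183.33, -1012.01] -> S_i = -1.09*(-5.52)^i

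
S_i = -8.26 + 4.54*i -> [-8.26, -3.72, 0.82, 5.36, 9.9]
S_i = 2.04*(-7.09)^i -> [2.04, -14.46, 102.55, -727.06, 5154.84]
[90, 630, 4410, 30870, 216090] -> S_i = 90*7^i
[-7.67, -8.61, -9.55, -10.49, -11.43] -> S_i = -7.67 + -0.94*i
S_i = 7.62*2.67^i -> [7.62, 20.35, 54.32, 145.04, 387.26]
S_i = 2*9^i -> [2, 18, 162, 1458, 13122]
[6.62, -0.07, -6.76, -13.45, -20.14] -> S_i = 6.62 + -6.69*i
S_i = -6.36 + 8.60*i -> [-6.36, 2.24, 10.84, 19.44, 28.04]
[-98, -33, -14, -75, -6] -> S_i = Random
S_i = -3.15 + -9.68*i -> [-3.15, -12.83, -22.51, -32.19, -41.87]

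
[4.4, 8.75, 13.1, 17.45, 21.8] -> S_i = 4.40 + 4.35*i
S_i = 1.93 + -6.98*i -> [1.93, -5.05, -12.03, -19.01, -25.99]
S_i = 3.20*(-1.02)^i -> [3.2, -3.26, 3.33, -3.4, 3.46]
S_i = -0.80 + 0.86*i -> [-0.8, 0.06, 0.92, 1.78, 2.64]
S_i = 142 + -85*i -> [142, 57, -28, -113, -198]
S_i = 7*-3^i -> [7, -21, 63, -189, 567]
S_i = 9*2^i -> [9, 18, 36, 72, 144]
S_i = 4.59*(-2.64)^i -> [4.59, -12.12, 31.99, -84.45, 222.96]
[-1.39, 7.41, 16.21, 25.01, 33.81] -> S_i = -1.39 + 8.80*i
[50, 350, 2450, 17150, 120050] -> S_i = 50*7^i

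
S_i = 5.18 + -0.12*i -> [5.18, 5.06, 4.94, 4.82, 4.7]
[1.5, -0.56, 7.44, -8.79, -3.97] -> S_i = Random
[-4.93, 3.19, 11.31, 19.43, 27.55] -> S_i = -4.93 + 8.12*i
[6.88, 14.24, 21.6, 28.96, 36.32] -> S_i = 6.88 + 7.36*i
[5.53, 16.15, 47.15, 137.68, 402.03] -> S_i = 5.53*2.92^i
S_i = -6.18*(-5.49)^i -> [-6.18, 33.93, -186.27, 1022.6, -5614.07]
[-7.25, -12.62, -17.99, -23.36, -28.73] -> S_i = -7.25 + -5.37*i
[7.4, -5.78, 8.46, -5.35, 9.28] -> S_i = Random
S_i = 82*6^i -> [82, 492, 2952, 17712, 106272]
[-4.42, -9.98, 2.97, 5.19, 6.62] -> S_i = Random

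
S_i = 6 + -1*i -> [6, 5, 4, 3, 2]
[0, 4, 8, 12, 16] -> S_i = 0 + 4*i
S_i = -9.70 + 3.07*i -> [-9.7, -6.63, -3.56, -0.49, 2.58]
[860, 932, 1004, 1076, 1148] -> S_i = 860 + 72*i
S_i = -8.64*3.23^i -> [-8.64, -27.91, -90.14, -291.15, -940.42]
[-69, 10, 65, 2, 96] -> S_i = Random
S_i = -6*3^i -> [-6, -18, -54, -162, -486]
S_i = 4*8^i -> [4, 32, 256, 2048, 16384]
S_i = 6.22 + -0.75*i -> [6.22, 5.47, 4.72, 3.97, 3.22]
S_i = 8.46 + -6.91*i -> [8.46, 1.55, -5.36, -12.27, -19.18]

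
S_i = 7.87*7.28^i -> [7.87, 57.29, 417.1, 3036.47, 22105.5]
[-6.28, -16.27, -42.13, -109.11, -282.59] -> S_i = -6.28*2.59^i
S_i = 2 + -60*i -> [2, -58, -118, -178, -238]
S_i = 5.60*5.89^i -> [5.6, 32.98, 194.28, 1144.28, 6739.83]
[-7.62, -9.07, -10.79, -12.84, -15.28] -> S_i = -7.62*1.19^i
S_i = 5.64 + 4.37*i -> [5.64, 10.01, 14.38, 18.75, 23.12]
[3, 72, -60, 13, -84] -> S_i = Random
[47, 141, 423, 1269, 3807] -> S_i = 47*3^i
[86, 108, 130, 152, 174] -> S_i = 86 + 22*i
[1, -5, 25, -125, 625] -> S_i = 1*-5^i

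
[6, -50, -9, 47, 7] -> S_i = Random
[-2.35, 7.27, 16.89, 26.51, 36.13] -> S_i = -2.35 + 9.62*i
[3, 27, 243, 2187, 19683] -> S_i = 3*9^i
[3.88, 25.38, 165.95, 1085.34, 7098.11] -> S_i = 3.88*6.54^i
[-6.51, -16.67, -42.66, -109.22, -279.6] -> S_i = -6.51*2.56^i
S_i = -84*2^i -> [-84, -168, -336, -672, -1344]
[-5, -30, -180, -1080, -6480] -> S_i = -5*6^i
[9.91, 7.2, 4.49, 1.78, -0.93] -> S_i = 9.91 + -2.71*i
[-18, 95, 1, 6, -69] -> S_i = Random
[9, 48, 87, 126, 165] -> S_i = 9 + 39*i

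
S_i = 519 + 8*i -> [519, 527, 535, 543, 551]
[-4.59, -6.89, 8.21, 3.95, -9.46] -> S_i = Random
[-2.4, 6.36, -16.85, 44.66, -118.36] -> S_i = -2.40*(-2.65)^i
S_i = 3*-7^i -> [3, -21, 147, -1029, 7203]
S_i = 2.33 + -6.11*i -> [2.33, -3.78, -9.89, -16.0, -22.11]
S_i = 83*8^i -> [83, 664, 5312, 42496, 339968]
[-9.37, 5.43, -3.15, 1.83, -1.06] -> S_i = -9.37*(-0.58)^i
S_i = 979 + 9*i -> [979, 988, 997, 1006, 1015]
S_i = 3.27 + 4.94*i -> [3.27, 8.21, 13.15, 18.09, 23.03]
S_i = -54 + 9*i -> [-54, -45, -36, -27, -18]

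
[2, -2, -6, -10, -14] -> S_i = 2 + -4*i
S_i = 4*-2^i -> [4, -8, 16, -32, 64]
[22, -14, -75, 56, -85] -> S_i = Random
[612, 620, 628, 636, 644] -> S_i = 612 + 8*i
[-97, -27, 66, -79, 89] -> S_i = Random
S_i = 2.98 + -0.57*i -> [2.98, 2.41, 1.84, 1.27, 0.7]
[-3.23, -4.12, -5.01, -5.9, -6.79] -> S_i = -3.23 + -0.89*i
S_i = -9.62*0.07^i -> [-9.62, -0.67, -0.05, -0.0, -0.0]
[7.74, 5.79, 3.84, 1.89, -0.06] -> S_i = 7.74 + -1.95*i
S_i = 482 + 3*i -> [482, 485, 488, 491, 494]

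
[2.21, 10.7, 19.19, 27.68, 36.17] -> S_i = 2.21 + 8.49*i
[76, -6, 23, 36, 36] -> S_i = Random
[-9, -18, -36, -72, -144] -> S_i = -9*2^i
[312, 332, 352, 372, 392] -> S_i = 312 + 20*i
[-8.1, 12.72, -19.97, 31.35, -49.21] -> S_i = -8.10*(-1.57)^i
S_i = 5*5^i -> [5, 25, 125, 625, 3125]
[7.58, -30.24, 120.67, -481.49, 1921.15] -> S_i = 7.58*(-3.99)^i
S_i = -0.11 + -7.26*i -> [-0.11, -7.37, -14.63, -21.89, -29.15]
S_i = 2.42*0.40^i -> [2.42, 0.97, 0.39, 0.15, 0.06]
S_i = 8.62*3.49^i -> [8.62, 30.08, 104.99, 366.42, 1278.82]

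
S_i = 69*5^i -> [69, 345, 1725, 8625, 43125]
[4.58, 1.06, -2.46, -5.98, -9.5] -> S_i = 4.58 + -3.52*i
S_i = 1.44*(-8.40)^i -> [1.44, -12.1, 101.61, -853.49, 7169.35]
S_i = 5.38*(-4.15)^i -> [5.38, -22.33, 92.66, -384.53, 1595.79]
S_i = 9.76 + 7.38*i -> [9.76, 17.14, 24.52, 31.9, 39.28]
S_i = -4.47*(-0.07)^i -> [-4.47, 0.31, -0.02, 0.0, -0.0]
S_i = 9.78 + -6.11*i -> [9.78, 3.67, -2.44, -8.55, -14.66]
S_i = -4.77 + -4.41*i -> [-4.77, -9.18, -13.59, -18.0, -22.41]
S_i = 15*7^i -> [15, 105, 735, 5145, 36015]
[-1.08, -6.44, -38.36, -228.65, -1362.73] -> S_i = -1.08*5.96^i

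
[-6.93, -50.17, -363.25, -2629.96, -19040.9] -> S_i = -6.93*7.24^i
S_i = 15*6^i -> [15, 90, 540, 3240, 19440]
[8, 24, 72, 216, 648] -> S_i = 8*3^i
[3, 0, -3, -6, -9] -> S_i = 3 + -3*i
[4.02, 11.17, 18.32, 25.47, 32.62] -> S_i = 4.02 + 7.15*i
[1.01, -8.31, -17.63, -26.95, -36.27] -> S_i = 1.01 + -9.32*i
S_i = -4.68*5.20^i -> [-4.68, -24.34, -126.55, -658.05, -3421.84]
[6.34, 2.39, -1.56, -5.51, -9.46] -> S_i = 6.34 + -3.95*i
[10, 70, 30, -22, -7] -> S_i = Random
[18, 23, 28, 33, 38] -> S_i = 18 + 5*i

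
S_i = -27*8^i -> [-27, -216, -1728, -13824, -110592]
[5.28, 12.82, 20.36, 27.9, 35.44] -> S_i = 5.28 + 7.54*i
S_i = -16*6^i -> [-16, -96, -576, -3456, -20736]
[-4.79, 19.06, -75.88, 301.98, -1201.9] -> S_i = -4.79*(-3.98)^i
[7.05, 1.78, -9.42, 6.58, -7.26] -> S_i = Random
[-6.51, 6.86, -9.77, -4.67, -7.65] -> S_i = Random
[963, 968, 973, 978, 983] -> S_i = 963 + 5*i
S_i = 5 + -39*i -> [5, -34, -73, -112, -151]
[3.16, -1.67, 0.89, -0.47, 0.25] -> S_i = 3.16*(-0.53)^i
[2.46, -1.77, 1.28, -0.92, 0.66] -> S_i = 2.46*(-0.72)^i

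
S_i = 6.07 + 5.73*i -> [6.07, 11.8, 17.53, 23.26, 28.99]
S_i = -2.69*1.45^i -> [-2.69, -3.9, -5.66, -8.2, -11.89]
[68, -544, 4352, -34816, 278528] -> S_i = 68*-8^i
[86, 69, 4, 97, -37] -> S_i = Random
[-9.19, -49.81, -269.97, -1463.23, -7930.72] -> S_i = -9.19*5.42^i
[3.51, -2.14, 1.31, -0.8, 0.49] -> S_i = 3.51*(-0.61)^i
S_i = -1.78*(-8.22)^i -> [-1.78, 14.63, -120.27, 988.63, -8126.57]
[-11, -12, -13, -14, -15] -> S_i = -11 + -1*i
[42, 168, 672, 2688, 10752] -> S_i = 42*4^i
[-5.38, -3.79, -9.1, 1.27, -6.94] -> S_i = Random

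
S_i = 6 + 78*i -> [6, 84, 162, 240, 318]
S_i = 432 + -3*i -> [432, 429, 426, 423, 420]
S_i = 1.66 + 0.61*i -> [1.66, 2.27, 2.88, 3.49, 4.1]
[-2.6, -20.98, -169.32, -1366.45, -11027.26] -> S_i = -2.60*8.07^i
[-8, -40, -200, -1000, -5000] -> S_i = -8*5^i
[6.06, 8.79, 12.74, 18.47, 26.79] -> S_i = 6.06*1.45^i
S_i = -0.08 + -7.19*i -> [-0.08, -7.27, -14.46, -21.65, -28.84]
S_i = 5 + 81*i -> [5, 86, 167, 248, 329]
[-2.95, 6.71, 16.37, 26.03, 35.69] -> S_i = -2.95 + 9.66*i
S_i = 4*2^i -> [4, 8, 16, 32, 64]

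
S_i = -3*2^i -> [-3, -6, -12, -24, -48]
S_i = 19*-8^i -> [19, -152, 1216, -9728, 77824]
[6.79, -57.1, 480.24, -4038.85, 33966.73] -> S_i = 6.79*(-8.41)^i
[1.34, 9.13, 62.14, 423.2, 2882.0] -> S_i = 1.34*6.81^i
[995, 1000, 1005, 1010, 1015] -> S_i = 995 + 5*i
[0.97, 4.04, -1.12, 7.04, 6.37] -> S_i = Random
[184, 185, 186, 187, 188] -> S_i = 184 + 1*i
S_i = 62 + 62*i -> [62, 124, 186, 248, 310]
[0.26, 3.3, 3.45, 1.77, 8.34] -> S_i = Random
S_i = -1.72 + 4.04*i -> [-1.72, 2.32, 6.36, 10.4, 14.44]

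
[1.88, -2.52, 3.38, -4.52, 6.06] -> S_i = 1.88*(-1.34)^i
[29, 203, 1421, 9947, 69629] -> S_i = 29*7^i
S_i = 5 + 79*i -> [5, 84, 163, 242, 321]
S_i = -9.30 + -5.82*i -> [-9.3, -15.12, -20.94, -26.76, -32.58]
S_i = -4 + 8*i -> [-4, 4, 12, 20, 28]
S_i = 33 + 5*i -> [33, 38, 43, 48, 53]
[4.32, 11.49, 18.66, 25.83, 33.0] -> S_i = 4.32 + 7.17*i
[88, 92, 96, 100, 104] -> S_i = 88 + 4*i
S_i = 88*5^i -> [88, 440, 2200, 11000, 55000]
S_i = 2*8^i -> [2, 16, 128, 1024, 8192]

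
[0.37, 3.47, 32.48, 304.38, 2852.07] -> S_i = 0.37*9.37^i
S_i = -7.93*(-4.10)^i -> [-7.93, 32.51, -133.3, 546.54, -2240.83]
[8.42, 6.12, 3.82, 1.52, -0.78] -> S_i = 8.42 + -2.30*i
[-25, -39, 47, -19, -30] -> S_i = Random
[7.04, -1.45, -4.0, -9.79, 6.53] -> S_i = Random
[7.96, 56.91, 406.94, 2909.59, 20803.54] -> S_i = 7.96*7.15^i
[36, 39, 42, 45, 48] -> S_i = 36 + 3*i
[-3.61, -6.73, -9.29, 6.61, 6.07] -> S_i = Random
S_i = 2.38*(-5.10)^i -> [2.38, -12.14, 61.9, -315.71, 1610.12]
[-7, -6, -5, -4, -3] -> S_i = -7 + 1*i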